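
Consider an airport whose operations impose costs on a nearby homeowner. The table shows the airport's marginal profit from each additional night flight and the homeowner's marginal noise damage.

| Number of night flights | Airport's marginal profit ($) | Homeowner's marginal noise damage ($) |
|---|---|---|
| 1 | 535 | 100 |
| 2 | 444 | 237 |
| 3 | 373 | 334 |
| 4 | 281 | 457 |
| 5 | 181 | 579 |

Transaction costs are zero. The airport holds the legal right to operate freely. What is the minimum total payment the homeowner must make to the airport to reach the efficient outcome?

Left alone the airport would choose level 5 (marginal profit stays positive).
Efficient level: k* = 3 (marginal profit ≥ marginal noise damage through 3).
The homeowner must at least cover the airport's forgone profit from cutting 5→3: 281 + 181 = 462.

$462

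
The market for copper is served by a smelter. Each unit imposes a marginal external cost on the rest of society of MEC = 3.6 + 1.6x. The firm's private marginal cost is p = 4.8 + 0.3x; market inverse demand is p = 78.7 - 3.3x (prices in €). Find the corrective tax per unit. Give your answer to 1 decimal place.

tax = €25.2 per unit

Social marginal cost = private MC + MEC = 8.4 + 1.9x.
Set SMC = demand: 8.4 + 1.9x = 78.7 - 3.3x → x* = 13.5192.
The Pigouvian tax equals MEC at x*: 3.6 + 1.6×13.5192 = 25.2307.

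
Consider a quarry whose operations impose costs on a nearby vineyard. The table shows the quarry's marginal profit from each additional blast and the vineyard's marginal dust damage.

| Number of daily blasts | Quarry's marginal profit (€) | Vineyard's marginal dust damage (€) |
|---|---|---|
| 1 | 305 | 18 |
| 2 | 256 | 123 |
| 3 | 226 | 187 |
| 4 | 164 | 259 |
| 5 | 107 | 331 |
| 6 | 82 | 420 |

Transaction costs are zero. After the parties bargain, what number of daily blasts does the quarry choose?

3

Bargaining reaches the level where marginal profit last exceeds marginal dust damage.
That holds through level 3 (226 ≥ 187) but not at 4 (164 < 259).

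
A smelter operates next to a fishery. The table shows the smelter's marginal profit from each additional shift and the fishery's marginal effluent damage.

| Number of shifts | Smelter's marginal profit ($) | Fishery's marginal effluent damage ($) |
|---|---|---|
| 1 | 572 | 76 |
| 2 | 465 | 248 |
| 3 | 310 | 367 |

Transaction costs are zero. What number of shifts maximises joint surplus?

2

Bargaining reaches the level where marginal profit last exceeds marginal effluent damage.
That holds through level 2 (465 ≥ 248) but not at 3 (310 < 367).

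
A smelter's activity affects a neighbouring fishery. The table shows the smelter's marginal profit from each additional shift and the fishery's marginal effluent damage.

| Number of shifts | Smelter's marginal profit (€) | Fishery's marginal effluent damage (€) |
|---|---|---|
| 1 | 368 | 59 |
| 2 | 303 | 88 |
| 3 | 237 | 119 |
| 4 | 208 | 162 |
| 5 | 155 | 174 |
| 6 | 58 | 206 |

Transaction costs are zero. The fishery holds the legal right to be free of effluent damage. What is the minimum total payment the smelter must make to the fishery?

€428

Efficient level: marginal profit ≥ marginal effluent damage through level 4, so k* = 4.
With the fishery holding the right, the smelter must at least compensate total damage at k*: 59 + 88 + 119 + 162 = 428.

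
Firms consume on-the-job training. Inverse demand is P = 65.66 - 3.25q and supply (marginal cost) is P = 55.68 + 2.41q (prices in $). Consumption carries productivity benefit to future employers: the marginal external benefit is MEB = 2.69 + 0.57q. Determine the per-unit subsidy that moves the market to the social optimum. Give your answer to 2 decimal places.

subsidy = $4.11 per unit

Social marginal benefit = demand + MEB = 68.35 - 2.68q.
Set SMB = MC: 68.35 - 2.68q = 55.68 + 2.41q → q* = 2.4892.
The Pigouvian subsidy equals MEB at q*: 2.69 + 0.57×2.4892 = 4.1088.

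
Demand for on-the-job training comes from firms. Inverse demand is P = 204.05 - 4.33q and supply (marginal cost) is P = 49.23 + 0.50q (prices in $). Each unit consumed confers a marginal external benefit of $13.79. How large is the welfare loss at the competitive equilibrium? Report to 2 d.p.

DWL = $19.69

Market equilibrium (private): 49.23 + 0.50q = 204.05 - 4.33q → q_m = 32.0538.
Social marginal benefit = demand + MEB = 217.84 - 4.33q.
Set SMB = MC: 217.84 - 4.33q = 49.23 + 0.50q → q* = 34.9089.
Between q* and q_m the wedge SMB − MC runs linearly from 0 to MEB(q_m), so the loss is a triangle.
DWL = ½ × 2.8551 × 13.7900 = 19.6859.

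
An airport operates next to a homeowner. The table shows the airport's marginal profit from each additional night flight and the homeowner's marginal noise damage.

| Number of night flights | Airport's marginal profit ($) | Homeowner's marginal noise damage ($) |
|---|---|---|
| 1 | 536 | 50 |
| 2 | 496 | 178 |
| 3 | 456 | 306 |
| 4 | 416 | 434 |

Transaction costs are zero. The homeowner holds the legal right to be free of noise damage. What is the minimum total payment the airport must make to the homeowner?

$534

Efficient level: marginal profit ≥ marginal noise damage through level 3, so k* = 3.
With the homeowner holding the right, the airport must at least compensate total damage at k*: 50 + 178 + 306 = 534.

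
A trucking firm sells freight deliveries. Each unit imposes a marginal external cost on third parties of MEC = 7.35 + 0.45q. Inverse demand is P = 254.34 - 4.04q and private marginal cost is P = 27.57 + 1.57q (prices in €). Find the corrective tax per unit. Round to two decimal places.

tax = €23.64 per unit

Social marginal cost = private MC + MEC = 34.92 + 2.02q.
Set SMC = demand: 34.92 + 2.02q = 254.34 - 4.04q → q* = 36.2079.
The Pigouvian tax equals MEC at q*: 7.35 + 0.45×36.2079 = 23.6436.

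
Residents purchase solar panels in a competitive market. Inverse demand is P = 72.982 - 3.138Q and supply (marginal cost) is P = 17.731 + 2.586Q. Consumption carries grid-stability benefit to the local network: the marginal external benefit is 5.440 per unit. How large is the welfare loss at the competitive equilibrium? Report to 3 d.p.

DWL = 2.585

Market equilibrium (private): 17.731 + 2.586Q = 72.982 - 3.138Q → Q_m = 9.6525.
Social marginal benefit = demand + MEB = 78.422 - 3.138Q.
Set SMB = MC: 78.422 - 3.138Q = 17.731 + 2.586Q → Q* = 10.6029.
Between Q* and Q_m the wedge SMB − MC runs linearly from 0 to MEB(Q_m), so the loss is a triangle.
DWL = ½ × 0.9504 × 5.4400 = 2.5851.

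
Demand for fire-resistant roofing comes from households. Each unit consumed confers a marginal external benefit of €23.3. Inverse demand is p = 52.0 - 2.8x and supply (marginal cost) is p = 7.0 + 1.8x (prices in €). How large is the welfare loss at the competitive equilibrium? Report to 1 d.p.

DWL = €59.0

Market equilibrium (private): 7.0 + 1.8x = 52.0 - 2.8x → x_m = 9.7826.
Social marginal benefit = demand + MEB = 75.3 - 2.8x.
Set SMB = MC: 75.3 - 2.8x = 7.0 + 1.8x → x* = 14.8478.
Between x* and x_m the wedge SMB − MC runs linearly from 0 to MEB(x_m), so the loss is a triangle.
DWL = ½ × 5.0652 × 23.3000 = 59.0096.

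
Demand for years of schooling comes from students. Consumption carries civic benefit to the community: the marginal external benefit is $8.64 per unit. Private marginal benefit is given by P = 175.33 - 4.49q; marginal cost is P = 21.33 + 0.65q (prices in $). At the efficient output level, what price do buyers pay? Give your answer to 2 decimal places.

Social marginal benefit = demand + MEB = 183.97 - 4.49q.
Set SMB = MC: 183.97 - 4.49q = 21.33 + 0.65q → q* = 31.6420.
Consumer price on the demand curve at q*: 175.33 − 4.49×31.6420 = 33.2574.

P = $33.26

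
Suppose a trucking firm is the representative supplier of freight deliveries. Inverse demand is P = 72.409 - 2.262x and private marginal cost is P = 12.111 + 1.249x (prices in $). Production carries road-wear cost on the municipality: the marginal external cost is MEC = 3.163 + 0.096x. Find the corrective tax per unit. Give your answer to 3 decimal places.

Social marginal cost = private MC + MEC = 15.274 + 1.345x.
Set SMC = demand: 15.274 + 1.345x = 72.409 - 2.262x → x* = 15.8400.
The Pigouvian tax equals MEC at x*: 3.163 + 0.096×15.8400 = 4.6836.

tax = $4.684 per unit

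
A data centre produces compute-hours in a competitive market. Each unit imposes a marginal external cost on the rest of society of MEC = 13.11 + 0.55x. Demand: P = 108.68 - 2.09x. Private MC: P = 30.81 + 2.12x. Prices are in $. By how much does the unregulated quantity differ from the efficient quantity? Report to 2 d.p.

Market equilibrium (private): 30.81 + 2.12x = 108.68 - 2.09x → x_m = 18.4964.
Social marginal cost = private MC + MEC = 43.92 + 2.67x.
Set SMC = demand: 43.92 + 2.67x = 108.68 - 2.09x → x* = 13.6050.
Gap = |18.4964 − 13.6050| = 4.8914.

4.89 units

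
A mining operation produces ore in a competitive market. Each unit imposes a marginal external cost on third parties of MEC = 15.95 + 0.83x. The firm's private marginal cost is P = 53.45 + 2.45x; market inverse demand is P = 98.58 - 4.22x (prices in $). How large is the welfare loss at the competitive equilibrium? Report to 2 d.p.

Market equilibrium (private): 53.45 + 2.45x = 98.58 - 4.22x → x_m = 6.7661.
Social marginal cost = private MC + MEC = 69.40 + 3.28x.
Set SMC = demand: 69.40 + 3.28x = 98.58 - 4.22x → x* = 3.8907.
The loss is the area between SMC and demand from x* to x_m; with linear curves that's a triangle of height MEC(x_m).
DWL = ½ × 2.8754 × 21.5659 = 31.0053.

DWL = $31.01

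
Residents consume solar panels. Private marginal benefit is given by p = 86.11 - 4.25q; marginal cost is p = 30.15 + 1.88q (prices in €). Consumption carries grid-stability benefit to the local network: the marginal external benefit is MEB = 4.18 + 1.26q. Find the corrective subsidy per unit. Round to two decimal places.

subsidy = €19.74 per unit

Social marginal benefit = demand + MEB = 90.29 - 2.99q.
Set SMB = MC: 90.29 - 2.99q = 30.15 + 1.88q → q* = 12.3491.
The Pigouvian subsidy equals MEB at q*: 4.18 + 1.26×12.3491 = 19.7399.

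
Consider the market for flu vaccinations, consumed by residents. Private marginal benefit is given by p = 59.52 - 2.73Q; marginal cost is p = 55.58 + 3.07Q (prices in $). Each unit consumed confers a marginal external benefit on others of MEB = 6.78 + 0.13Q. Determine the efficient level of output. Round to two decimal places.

Q* = 1.89

Social marginal benefit = demand + MEB = 66.30 - 2.60Q.
Set SMB = MC: 66.30 - 2.60Q = 55.58 + 3.07Q → Q* = 1.8907.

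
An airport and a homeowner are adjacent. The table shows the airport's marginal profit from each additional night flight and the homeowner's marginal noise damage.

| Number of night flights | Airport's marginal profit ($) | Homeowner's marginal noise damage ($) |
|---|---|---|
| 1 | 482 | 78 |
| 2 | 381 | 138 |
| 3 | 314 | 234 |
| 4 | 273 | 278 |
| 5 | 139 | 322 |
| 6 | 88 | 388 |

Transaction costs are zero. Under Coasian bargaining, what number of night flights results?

Bargaining reaches the level where marginal profit last exceeds marginal noise damage.
That holds through level 3 (314 ≥ 234) but not at 4 (273 < 278).

3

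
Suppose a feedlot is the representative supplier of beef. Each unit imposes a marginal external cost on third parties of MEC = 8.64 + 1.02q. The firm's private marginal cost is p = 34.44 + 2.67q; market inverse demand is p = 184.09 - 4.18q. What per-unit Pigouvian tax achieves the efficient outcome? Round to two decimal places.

Social marginal cost = private MC + MEC = 43.08 + 3.69q.
Set SMC = demand: 43.08 + 3.69q = 184.09 - 4.18q → q* = 17.9174.
The Pigouvian tax equals MEC at q*: 8.64 + 1.02×17.9174 = 26.9157.

tax = 26.92 per unit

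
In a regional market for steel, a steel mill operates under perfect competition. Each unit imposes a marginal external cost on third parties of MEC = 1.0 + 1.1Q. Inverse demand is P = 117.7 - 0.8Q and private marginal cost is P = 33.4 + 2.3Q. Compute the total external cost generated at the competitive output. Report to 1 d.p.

433.9

Market equilibrium (private): 33.4 + 2.3Q = 117.7 - 0.8Q → Q_m = 27.1935.
Total external cost = ∫₀^{Q_m} (1.0 + 1.1Q) dQ = 1.0×27.1935 + ½×1.1×27.1935² = 433.9110.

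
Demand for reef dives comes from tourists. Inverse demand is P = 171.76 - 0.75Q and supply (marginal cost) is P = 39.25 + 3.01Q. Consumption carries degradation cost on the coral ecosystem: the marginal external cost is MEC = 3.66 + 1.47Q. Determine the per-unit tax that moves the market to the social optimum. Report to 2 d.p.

Social marginal benefit = demand − MEC = 168.10 - 2.22Q.
Set SMB = MC: 168.10 - 2.22Q = 39.25 + 3.01Q → Q* = 24.6367.
The Pigouvian tax equals MEC at Q*: 3.66 + 1.47×24.6367 = 39.8759.

tax = 39.88 per unit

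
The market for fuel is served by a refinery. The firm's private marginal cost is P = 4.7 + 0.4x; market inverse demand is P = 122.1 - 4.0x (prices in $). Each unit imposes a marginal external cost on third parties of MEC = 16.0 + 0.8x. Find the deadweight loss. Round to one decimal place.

Market equilibrium (private): 4.7 + 0.4x = 122.1 - 4.0x → x_m = 26.6818.
Social marginal cost = private MC + MEC = 20.7 + 1.2x.
Set SMC = demand: 20.7 + 1.2x = 122.1 - 4.0x → x* = 19.5000.
Between x* and x_m the wedge SMC − demand runs linearly from 0 to MEC(x_m), so the loss is a triangle.
DWL = ½ × 7.1818 × 37.3455 = 134.1040.

DWL = $134.1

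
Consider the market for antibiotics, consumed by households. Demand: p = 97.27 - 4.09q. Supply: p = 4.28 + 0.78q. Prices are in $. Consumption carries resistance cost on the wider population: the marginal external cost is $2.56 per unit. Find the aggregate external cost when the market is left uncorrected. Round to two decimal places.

Market equilibrium (private): 4.28 + 0.78q = 97.27 - 4.09q → q_m = 19.0945.
Total external cost = MEC × q_m = 2.56 × 19.0945 = 48.8819.

$48.88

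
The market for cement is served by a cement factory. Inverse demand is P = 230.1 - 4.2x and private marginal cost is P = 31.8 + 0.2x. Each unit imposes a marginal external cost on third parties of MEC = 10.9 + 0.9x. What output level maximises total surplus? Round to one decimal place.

Social marginal cost = private MC + MEC = 42.7 + 1.1x.
Set SMC = demand: 42.7 + 1.1x = 230.1 - 4.2x → x* = 35.3585.

x* = 35.4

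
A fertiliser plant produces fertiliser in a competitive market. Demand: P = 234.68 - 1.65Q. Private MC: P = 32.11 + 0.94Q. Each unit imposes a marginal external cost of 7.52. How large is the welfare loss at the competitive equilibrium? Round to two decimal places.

Market equilibrium (private): 32.11 + 0.94Q = 234.68 - 1.65Q → Q_m = 78.2124.
Social marginal cost = private MC + MEC = 39.63 + 0.94Q.
Set SMC = demand: 39.63 + 0.94Q = 234.68 - 1.65Q → Q* = 75.3089.
Height of the DWL triangle at Q_m is SMC(Q_m) − demand(Q_m) = MEC(Q_m) = 7.5200.
DWL = ½ × 2.9035 × 7.5200 = 10.9172.

DWL = 10.92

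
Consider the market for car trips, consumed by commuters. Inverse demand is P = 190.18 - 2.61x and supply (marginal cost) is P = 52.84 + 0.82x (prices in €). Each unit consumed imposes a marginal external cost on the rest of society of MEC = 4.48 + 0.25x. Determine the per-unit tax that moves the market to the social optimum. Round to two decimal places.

tax = €13.51 per unit

Social marginal benefit = demand − MEC = 185.70 - 2.86x.
Set SMB = MC: 185.70 - 2.86x = 52.84 + 0.82x → x* = 36.1033.
The Pigouvian tax equals MEC at x*: 4.48 + 0.25×36.1033 = 13.5058.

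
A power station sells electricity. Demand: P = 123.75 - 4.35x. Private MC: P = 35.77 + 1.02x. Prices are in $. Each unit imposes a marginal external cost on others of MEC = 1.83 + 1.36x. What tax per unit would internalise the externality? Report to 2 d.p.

Social marginal cost = private MC + MEC = 37.60 + 2.38x.
Set SMC = demand: 37.60 + 2.38x = 123.75 - 4.35x → x* = 12.8009.
The Pigouvian tax equals MEC at x*: 1.83 + 1.36×12.8009 = 19.2392.

tax = $19.24 per unit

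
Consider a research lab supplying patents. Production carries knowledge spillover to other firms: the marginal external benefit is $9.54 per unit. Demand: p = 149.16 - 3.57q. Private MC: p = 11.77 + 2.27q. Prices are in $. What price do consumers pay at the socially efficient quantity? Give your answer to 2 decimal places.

Social marginal cost = private MC − MEB = 2.23 + 2.27q.
Set SMC = demand: 2.23 + 2.27q = 149.16 - 3.57q → q* = 25.1592.
Consumer price on the demand curve at q*: 149.16 − 3.57×25.1592 = 59.3417.

P = $59.34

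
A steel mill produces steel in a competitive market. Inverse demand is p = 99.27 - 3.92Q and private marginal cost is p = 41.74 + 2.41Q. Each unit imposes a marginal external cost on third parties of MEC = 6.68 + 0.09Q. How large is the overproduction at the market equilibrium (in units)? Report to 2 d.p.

1.17 units

Market equilibrium (private): 41.74 + 2.41Q = 99.27 - 3.92Q → Q_m = 9.0885.
Social marginal cost = private MC + MEC = 48.42 + 2.50Q.
Set SMC = demand: 48.42 + 2.50Q = 99.27 - 3.92Q → Q* = 7.9206.
Gap = |9.0885 − 7.9206| = 1.1679.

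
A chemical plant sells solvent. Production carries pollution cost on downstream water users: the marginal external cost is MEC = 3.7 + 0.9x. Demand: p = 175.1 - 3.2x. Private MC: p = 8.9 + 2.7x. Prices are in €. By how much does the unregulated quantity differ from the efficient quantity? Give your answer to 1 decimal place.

4.3 units

Market equilibrium (private): 8.9 + 2.7x = 175.1 - 3.2x → x_m = 28.1695.
Social marginal cost = private MC + MEC = 12.6 + 3.6x.
Set SMC = demand: 12.6 + 3.6x = 175.1 - 3.2x → x* = 23.8971.
Gap = |28.1695 − 23.8971| = 4.2724.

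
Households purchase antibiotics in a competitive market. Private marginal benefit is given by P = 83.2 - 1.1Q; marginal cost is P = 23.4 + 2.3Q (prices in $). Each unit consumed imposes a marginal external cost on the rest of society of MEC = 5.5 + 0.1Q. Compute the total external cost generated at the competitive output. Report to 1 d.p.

$112.2

Market equilibrium (private): 23.4 + 2.3Q = 83.2 - 1.1Q → Q_m = 17.5882.
Total external cost = ∫₀^{Q_m} (5.5 + 0.1Q) dQ = 5.5×17.5882 + ½×0.1×17.5882² = 112.2023.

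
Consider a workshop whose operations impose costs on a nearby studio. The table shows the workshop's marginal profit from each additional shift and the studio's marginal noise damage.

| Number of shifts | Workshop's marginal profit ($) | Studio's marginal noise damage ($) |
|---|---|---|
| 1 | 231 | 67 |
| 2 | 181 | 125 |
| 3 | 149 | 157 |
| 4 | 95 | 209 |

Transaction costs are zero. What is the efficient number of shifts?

Bargaining reaches the level where marginal profit last exceeds marginal noise damage.
That holds through level 2 (181 ≥ 125) but not at 3 (149 < 157).

2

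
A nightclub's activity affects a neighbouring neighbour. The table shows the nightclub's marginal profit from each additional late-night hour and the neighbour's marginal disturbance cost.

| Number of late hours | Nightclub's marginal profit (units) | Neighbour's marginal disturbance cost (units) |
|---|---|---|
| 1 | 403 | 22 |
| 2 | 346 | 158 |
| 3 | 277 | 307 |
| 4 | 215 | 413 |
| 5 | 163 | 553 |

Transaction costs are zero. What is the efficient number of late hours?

2

Bargaining reaches the level where marginal profit last exceeds marginal disturbance cost.
That holds through level 2 (346 ≥ 158) but not at 3 (277 < 307).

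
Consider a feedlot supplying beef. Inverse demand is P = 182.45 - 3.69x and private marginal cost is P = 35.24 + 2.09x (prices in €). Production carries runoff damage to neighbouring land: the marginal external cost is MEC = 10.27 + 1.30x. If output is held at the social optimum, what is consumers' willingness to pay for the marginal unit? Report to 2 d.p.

P = €111.08

Social marginal cost = private MC + MEC = 45.51 + 3.39x.
Set SMC = demand: 45.51 + 3.39x = 182.45 - 3.69x → x* = 19.3418.
Consumer price on the demand curve at x*: 182.45 − 3.69×19.3418 = 111.0788.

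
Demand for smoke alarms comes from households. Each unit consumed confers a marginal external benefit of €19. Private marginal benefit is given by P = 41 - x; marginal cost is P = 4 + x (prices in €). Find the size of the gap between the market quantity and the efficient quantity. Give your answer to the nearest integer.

Market equilibrium (private): 4 + x = 41 - x → x_m = 18.5000.
Social marginal benefit = demand + MEB = 60 - x.
Set SMB = MC: 60 - x = 4 + x → x* = 28.0000.
Gap = |18.5000 − 28.0000| = 9.5000.

10 units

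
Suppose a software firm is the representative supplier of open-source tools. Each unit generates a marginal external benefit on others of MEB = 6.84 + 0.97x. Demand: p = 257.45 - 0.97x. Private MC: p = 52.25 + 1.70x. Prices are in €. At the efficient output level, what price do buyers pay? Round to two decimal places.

Social marginal cost = private MC − MEB = 45.41 + 0.73x.
Set SMC = demand: 45.41 + 0.73x = 257.45 - 0.97x → x* = 124.7294.
Consumer price on the demand curve at x*: 257.45 − 0.97×124.7294 = 136.4625.

P = €136.46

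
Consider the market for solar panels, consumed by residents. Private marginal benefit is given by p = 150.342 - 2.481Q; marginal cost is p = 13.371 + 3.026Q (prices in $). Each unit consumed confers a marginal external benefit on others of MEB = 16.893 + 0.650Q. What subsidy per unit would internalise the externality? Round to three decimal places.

subsidy = $37.484 per unit

Social marginal benefit = demand + MEB = 167.235 - 1.831Q.
Set SMB = MC: 167.235 - 1.831Q = 13.371 + 3.026Q → Q* = 31.6788.
The Pigouvian subsidy equals MEB at Q*: 16.893 + 0.650×31.6788 = 37.4842.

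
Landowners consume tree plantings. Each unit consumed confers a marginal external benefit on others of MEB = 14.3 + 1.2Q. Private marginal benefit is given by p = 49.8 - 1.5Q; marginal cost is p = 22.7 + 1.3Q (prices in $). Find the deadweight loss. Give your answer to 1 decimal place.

DWL = $209.9

Market equilibrium (private): 22.7 + 1.3Q = 49.8 - 1.5Q → Q_m = 9.6786.
Social marginal benefit = demand + MEB = 64.1 - 0.3Q.
Set SMB = MC: 64.1 - 0.3Q = 22.7 + 1.3Q → Q* = 25.8750.
The welfare-loss triangle has base |Q_m − Q*| and height MEB(Q_m) (the vertical gap between SMB and MC is zero at Q* and MEB at Q_m).
DWL = ½ × 16.1964 × 25.9143 = 209.8592.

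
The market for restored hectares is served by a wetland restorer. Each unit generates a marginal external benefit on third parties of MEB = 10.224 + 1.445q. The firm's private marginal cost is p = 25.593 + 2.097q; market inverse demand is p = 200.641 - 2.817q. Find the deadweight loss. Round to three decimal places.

DWL = 548.670

Market equilibrium (private): 25.593 + 2.097q = 200.641 - 2.817q → q_m = 35.6223.
Social marginal cost = private MC − MEB = 15.369 + 0.652q.
Set SMC = demand: 15.369 + 0.652q = 200.641 - 2.817q → q* = 53.4079.
Between q* and q_m the wedge demand − SMC runs linearly from 0 to MEB(q_m), so the loss is a triangle.
DWL = ½ × 17.7856 × 61.6982 = 548.6698.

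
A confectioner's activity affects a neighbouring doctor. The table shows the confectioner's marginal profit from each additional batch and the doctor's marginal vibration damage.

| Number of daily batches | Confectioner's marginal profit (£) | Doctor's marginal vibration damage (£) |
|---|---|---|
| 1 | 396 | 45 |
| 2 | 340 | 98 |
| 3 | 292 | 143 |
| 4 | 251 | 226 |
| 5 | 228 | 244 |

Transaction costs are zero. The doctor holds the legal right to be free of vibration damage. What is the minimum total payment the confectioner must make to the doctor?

£512

Efficient level: marginal profit ≥ marginal vibration damage through level 4, so k* = 4.
With the doctor holding the right, the confectioner must at least compensate total damage at k*: 45 + 98 + 143 + 226 = 512.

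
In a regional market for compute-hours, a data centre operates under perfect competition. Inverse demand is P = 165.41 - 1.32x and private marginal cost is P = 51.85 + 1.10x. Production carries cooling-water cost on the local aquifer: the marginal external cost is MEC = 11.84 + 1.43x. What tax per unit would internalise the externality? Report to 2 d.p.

tax = 49.62 per unit

Social marginal cost = private MC + MEC = 63.69 + 2.53x.
Set SMC = demand: 63.69 + 2.53x = 165.41 - 1.32x → x* = 26.4208.
The Pigouvian tax equals MEC at x*: 11.84 + 1.43×26.4208 = 49.6217.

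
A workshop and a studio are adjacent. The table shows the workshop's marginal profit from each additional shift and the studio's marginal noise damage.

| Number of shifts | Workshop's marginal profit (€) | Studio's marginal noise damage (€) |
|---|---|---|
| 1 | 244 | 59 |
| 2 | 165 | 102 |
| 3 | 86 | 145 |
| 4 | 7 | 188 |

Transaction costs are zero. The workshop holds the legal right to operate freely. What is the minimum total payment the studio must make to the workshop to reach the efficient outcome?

€93

Left alone the workshop would choose level 4 (marginal profit stays positive).
Efficient level: k* = 2 (marginal profit ≥ marginal noise damage through 2).
The studio must at least cover the workshop's forgone profit from cutting 4→2: 86 + 7 = 93.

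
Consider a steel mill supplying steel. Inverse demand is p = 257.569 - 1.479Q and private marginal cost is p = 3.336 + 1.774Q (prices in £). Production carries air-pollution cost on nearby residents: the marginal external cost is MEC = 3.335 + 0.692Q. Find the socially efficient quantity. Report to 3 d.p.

Social marginal cost = private MC + MEC = 6.671 + 2.466Q.
Set SMC = demand: 6.671 + 2.466Q = 257.569 - 1.479Q → Q* = 63.5990.

Q* = 63.599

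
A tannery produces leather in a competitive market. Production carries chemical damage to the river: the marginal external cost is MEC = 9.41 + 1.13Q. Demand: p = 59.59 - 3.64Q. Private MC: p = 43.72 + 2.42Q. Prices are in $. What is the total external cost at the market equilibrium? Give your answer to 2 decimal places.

Market equilibrium (private): 43.72 + 2.42Q = 59.59 - 3.64Q → Q_m = 2.6188.
Total external cost = ∫₀^{Q_m} (9.41 + 1.13Q) dQ = 9.41×2.6188 + ½×1.13×2.6188² = 28.5177.

$28.52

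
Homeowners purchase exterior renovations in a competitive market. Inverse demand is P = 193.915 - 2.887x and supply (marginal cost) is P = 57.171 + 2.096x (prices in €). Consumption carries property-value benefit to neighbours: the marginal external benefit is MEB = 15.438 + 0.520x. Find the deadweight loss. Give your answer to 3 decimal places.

Market equilibrium (private): 57.171 + 2.096x = 193.915 - 2.887x → x_m = 27.4421.
Social marginal benefit = demand + MEB = 209.353 - 2.367x.
Set SMB = MC: 209.353 - 2.367x = 57.171 + 2.096x → x* = 34.0986.
Height of the DWL triangle at x_m is SMB(x_m) − MC(x_m) = MEB(x_m) = 29.7079.
DWL = ½ × 6.6565 × 29.7079 = 98.8753.

DWL = €98.875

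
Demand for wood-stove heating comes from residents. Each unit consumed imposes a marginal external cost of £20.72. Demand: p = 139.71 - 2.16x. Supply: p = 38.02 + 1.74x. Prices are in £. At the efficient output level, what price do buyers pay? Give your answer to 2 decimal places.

Social marginal benefit = demand − MEC = 118.99 - 2.16x.
Set SMB = MC: 118.99 - 2.16x = 38.02 + 1.74x → x* = 20.7615.
Consumer price on the demand curve at x*: 139.71 − 2.16×20.7615 = 94.8652.

P = £94.87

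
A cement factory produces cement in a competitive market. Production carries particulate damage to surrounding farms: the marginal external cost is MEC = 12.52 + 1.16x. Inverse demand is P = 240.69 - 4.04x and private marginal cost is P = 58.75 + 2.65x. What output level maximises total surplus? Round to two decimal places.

Social marginal cost = private MC + MEC = 71.27 + 3.81x.
Set SMC = demand: 71.27 + 3.81x = 240.69 - 4.04x → x* = 21.5822.

x* = 21.58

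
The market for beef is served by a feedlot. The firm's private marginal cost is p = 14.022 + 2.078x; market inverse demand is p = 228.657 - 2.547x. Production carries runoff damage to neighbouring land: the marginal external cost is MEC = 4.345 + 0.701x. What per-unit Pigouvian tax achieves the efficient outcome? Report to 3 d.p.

Social marginal cost = private MC + MEC = 18.367 + 2.779x.
Set SMC = demand: 18.367 + 2.779x = 228.657 - 2.547x → x* = 39.4837.
The Pigouvian tax equals MEC at x*: 4.345 + 0.701×39.4837 = 32.0231.

tax = 32.023 per unit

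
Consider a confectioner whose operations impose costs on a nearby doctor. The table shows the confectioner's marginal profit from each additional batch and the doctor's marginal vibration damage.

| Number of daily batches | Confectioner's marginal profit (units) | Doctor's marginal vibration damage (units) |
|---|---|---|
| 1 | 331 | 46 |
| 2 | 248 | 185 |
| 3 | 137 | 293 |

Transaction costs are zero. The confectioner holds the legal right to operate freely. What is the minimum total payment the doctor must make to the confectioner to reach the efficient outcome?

Left alone the confectioner would choose level 3 (marginal profit stays positive).
Efficient level: k* = 2 (marginal profit ≥ marginal vibration damage through 2).
The doctor must at least cover the confectioner's forgone profit from cutting 3→2: 137 = 137.

137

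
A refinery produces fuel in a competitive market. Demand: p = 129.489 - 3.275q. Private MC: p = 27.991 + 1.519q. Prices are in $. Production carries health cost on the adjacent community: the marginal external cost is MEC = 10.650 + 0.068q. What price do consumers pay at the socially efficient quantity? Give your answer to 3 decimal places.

P = $68.295

Social marginal cost = private MC + MEC = 38.641 + 1.587q.
Set SMC = demand: 38.641 + 1.587q = 129.489 - 3.275q → q* = 18.6853.
Consumer price on the demand curve at q*: 129.489 − 3.275×18.6853 = 68.2946.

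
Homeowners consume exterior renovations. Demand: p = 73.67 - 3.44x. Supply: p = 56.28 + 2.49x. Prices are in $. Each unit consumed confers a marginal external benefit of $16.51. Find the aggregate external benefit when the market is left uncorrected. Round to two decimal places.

Market equilibrium (private): 56.28 + 2.49x = 73.67 - 3.44x → x_m = 2.9325.
Total external benefit = MEB × x_m = 16.51 × 2.9325 = 48.4156.

$48.42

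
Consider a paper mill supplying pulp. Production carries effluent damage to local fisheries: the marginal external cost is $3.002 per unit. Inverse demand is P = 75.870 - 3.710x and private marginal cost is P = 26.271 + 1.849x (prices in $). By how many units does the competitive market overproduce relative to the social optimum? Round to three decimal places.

0.540 units

Market equilibrium (private): 26.271 + 1.849x = 75.870 - 3.710x → x_m = 8.9223.
Social marginal cost = private MC + MEC = 29.273 + 1.849x.
Set SMC = demand: 29.273 + 1.849x = 75.870 - 3.710x → x* = 8.3823.
Gap = |8.9223 − 8.3823| = 0.5400.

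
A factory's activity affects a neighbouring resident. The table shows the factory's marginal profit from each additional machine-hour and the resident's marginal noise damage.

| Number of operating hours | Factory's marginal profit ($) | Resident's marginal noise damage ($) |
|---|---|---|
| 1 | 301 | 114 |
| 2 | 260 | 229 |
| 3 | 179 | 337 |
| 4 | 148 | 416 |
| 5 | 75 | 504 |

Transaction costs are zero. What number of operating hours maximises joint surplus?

Bargaining reaches the level where marginal profit last exceeds marginal noise damage.
That holds through level 2 (260 ≥ 229) but not at 3 (179 < 337).

2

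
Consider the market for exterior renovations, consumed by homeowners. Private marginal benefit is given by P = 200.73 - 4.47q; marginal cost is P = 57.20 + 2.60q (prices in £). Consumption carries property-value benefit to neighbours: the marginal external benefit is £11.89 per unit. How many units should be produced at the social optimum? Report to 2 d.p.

q* = 21.98

Social marginal benefit = demand + MEB = 212.62 - 4.47q.
Set SMB = MC: 212.62 - 4.47q = 57.20 + 2.60q → q* = 21.9830.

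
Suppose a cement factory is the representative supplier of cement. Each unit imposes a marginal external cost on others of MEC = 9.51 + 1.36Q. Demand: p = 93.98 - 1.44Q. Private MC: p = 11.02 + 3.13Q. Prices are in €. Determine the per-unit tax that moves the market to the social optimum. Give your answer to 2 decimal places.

tax = €26.36 per unit

Social marginal cost = private MC + MEC = 20.53 + 4.49Q.
Set SMC = demand: 20.53 + 4.49Q = 93.98 - 1.44Q → Q* = 12.3862.
The Pigouvian tax equals MEC at Q*: 9.51 + 1.36×12.3862 = 26.3552.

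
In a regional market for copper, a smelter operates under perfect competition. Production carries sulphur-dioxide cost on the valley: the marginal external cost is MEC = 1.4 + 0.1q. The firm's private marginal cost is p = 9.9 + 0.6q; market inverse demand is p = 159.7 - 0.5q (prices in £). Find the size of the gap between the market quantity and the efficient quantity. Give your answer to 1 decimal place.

12.5 units

Market equilibrium (private): 9.9 + 0.6q = 159.7 - 0.5q → q_m = 136.1818.
Social marginal cost = private MC + MEC = 11.3 + 0.7q.
Set SMC = demand: 11.3 + 0.7q = 159.7 - 0.5q → q* = 123.6667.
Gap = |136.1818 − 123.6667| = 12.5151.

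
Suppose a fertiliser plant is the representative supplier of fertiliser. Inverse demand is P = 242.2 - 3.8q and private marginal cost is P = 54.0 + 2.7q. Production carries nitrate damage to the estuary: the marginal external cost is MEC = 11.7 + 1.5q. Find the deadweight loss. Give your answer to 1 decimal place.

Market equilibrium (private): 54.0 + 2.7q = 242.2 - 3.8q → q_m = 28.9538.
Social marginal cost = private MC + MEC = 65.7 + 4.2q.
Set SMC = demand: 65.7 + 4.2q = 242.2 - 3.8q → q* = 22.0625.
Height of the DWL triangle at q_m is SMC(q_m) − demand(q_m) = MEC(q_m) = 55.1308.
DWL = ½ × 6.8913 × 55.1308 = 189.9614.

DWL = 190.0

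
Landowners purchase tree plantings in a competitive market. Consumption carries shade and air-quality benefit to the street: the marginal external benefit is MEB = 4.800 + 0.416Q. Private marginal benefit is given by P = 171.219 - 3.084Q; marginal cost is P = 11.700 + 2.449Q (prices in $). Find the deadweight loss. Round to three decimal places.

Market equilibrium (private): 11.700 + 2.449Q = 171.219 - 3.084Q → Q_m = 28.8305.
Social marginal benefit = demand + MEB = 176.019 - 2.668Q.
Set SMB = MC: 176.019 - 2.668Q = 11.700 + 2.449Q → Q* = 32.1124.
Between Q* and Q_m the wedge SMB − MC runs linearly from 0 to MEB(Q_m), so the loss is a triangle.
DWL = ½ × 3.2819 × 16.7935 = 27.5573.

DWL = $27.557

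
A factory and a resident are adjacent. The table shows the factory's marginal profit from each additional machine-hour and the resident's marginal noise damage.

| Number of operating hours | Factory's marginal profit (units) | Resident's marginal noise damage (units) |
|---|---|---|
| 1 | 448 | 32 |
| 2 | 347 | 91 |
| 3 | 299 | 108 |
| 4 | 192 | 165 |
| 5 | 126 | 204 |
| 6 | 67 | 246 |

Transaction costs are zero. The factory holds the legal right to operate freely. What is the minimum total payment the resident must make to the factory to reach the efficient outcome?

Left alone the factory would choose level 6 (marginal profit stays positive).
Efficient level: k* = 4 (marginal profit ≥ marginal noise damage through 4).
The resident must at least cover the factory's forgone profit from cutting 6→4: 126 + 67 = 193.

193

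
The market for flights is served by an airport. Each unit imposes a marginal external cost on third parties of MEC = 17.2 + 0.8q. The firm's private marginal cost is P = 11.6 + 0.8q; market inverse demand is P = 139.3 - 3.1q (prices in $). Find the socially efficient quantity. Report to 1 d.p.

Social marginal cost = private MC + MEC = 28.8 + 1.6q.
Set SMC = demand: 28.8 + 1.6q = 139.3 - 3.1q → q* = 23.5106.

q* = 23.5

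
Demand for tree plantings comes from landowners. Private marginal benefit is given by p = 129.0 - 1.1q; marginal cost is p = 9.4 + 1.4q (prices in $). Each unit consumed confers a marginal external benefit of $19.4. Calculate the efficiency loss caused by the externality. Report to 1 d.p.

Market equilibrium (private): 9.4 + 1.4q = 129.0 - 1.1q → q_m = 47.8400.
Social marginal benefit = demand + MEB = 148.4 - 1.1q.
Set SMB = MC: 148.4 - 1.1q = 9.4 + 1.4q → q* = 55.6000.
The welfare-loss triangle has base |q_m − q*| and height MEB(q_m) (the vertical gap between SMB and MC is zero at q* and MEB at q_m).
DWL = ½ × 7.7600 × 19.4000 = 75.2720.

DWL = $75.3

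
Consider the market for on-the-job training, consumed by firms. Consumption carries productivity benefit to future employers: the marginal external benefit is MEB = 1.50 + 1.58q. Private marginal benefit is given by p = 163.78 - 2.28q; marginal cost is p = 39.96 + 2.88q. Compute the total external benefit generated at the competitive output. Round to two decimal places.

490.89

Market equilibrium (private): 39.96 + 2.88q = 163.78 - 2.28q → q_m = 23.9961.
Total external benefit = ∫₀^{q_m} (1.50 + 1.58q) dq = 1.50×23.9961 + ½×1.58×23.9961² = 490.8863.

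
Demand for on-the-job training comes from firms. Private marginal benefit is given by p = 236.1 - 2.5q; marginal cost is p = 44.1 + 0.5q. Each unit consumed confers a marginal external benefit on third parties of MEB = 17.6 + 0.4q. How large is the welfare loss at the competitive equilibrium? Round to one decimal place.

Market equilibrium (private): 44.1 + 0.5q = 236.1 - 2.5q → q_m = 64.0000.
Social marginal benefit = demand + MEB = 253.7 - 2.1q.
Set SMB = MC: 253.7 - 2.1q = 44.1 + 0.5q → q* = 80.6154.
The loss is the area between SMB and MC from q* to q_m; with linear curves that's a triangle of height MEB(q_m).
DWL = ½ × 16.6154 × 43.2000 = 358.8926.

DWL = 358.9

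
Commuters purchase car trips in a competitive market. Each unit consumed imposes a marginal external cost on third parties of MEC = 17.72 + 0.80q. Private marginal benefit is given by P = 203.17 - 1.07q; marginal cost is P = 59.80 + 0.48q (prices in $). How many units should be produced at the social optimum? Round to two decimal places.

q* = 53.47

Social marginal benefit = demand − MEC = 185.45 - 1.87q.
Set SMB = MC: 185.45 - 1.87q = 59.80 + 0.48q → q* = 53.4681.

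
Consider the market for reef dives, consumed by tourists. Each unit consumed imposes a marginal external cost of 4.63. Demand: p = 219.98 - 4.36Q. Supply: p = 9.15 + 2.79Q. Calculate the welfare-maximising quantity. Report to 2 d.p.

Q* = 28.84

Social marginal benefit = demand − MEC = 215.35 - 4.36Q.
Set SMB = MC: 215.35 - 4.36Q = 9.15 + 2.79Q → Q* = 28.8392.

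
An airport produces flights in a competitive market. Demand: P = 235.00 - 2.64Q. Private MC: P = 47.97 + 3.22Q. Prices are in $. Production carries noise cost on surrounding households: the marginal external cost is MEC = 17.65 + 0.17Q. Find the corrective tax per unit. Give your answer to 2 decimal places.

tax = $22.43 per unit

Social marginal cost = private MC + MEC = 65.62 + 3.39Q.
Set SMC = demand: 65.62 + 3.39Q = 235.00 - 2.64Q → Q* = 28.0896.
The Pigouvian tax equals MEC at Q*: 17.65 + 0.17×28.0896 = 22.4252.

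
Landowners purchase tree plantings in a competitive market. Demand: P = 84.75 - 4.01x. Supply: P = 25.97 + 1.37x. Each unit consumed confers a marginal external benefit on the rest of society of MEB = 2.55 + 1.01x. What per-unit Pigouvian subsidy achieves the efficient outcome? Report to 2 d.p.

subsidy = 16.72 per unit

Social marginal benefit = demand + MEB = 87.30 - 3.00x.
Set SMB = MC: 87.30 - 3.00x = 25.97 + 1.37x → x* = 14.0343.
The Pigouvian subsidy equals MEB at x*: 2.55 + 1.01×14.0343 = 16.7246.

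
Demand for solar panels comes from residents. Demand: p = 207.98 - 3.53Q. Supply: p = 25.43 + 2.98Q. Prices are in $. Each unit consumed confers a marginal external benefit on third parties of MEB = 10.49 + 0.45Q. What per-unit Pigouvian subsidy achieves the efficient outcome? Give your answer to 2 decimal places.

subsidy = $24.82 per unit

Social marginal benefit = demand + MEB = 218.47 - 3.08Q.
Set SMB = MC: 218.47 - 3.08Q = 25.43 + 2.98Q → Q* = 31.8548.
The Pigouvian subsidy equals MEB at Q*: 10.49 + 0.45×31.8548 = 24.8247.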